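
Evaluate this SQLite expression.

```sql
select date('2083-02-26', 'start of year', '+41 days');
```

2083-02-11

`start of year` rewinds 2083-02-26 to 2083-01-01.
Applying '+41 days' to 2083-01-01: counting 41 days forward gives 2083-02-11.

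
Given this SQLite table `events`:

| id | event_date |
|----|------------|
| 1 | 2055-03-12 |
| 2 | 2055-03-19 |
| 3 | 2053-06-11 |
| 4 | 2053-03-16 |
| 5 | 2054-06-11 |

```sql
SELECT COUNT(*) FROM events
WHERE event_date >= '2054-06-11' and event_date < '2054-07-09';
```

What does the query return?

1

Rows in [2054-06-11, 2054-07-09): 2054-06-11 → 1 row.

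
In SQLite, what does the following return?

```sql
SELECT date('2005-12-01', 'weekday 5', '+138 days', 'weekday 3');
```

2006-04-19

`weekday 5` advances to the next Friday; 2005-12-01 is a Thursday, so it moves forward to 2005-12-02.
Applying '+138 days' to 2005-12-02: counting 138 days forward gives 2006-04-19.
`weekday 3` advances to the next Wednesday; 2006-04-19 is already a Wednesday, so it stays at 2006-04-19.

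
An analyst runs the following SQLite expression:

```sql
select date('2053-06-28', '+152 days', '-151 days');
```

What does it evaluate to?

Applying '+152 days' to 2053-06-28: counting 152 days forward gives 2053-11-27.
Applying '-151 days' to 2053-11-27: counting 151 days back gives 2053-06-29.

2053-06-29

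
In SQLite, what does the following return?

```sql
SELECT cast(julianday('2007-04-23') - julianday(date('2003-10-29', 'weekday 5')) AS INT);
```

`weekday 5` advances to the next Friday; 2003-10-29 is a Wednesday, so it moves forward to 2003-10-31.
0 days remain in October 2003 after the 31st (31 − 31).
Full months from November 2003 through March 2007 contribute their day counts.
Then 23 days into April 2007.
Total: 0 + 30 + 31 + 31 + 29 + 31 + 30 + 31 + 30 + 31 + 31 + 30 + 31 + 30 + 31 + 31 + 28 + 31 + 30 + 31 + 30 + 31 + 31 + 30 + 31 + 30 + 31 + 31 + 28 + 31 + 30 + 31 + 30 + 31 + 31 + 30 + 31 + 30 + 31 + 31 + 28 + 31 + 23 = 1270.

1270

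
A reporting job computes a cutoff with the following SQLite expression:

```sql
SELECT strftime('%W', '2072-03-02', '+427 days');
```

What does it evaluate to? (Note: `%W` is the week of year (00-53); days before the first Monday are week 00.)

First apply '+427 days': 2072-03-02 → 2073-05-03.
2073-05-03 is a Wednesday. SQLite's %W counts Mondays since the year started; the result is 18.

18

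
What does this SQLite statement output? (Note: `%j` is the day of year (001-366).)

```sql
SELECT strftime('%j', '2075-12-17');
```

351

Day-of-year for 2075-12-17: days since 2075-01-01 inclusive = 351, zero-padded to 351.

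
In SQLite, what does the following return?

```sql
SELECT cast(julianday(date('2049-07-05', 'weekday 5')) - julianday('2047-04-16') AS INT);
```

815

`weekday 5` advances to the next Friday; 2049-07-05 is a Monday, so it moves forward to 2049-07-09.
14 days remain in April 2047 after the 16th (30 − 16).
Full months from May 2047 through June 2049 contribute their day counts.
Then 9 days into July 2049.
Total: 14 + 31 + 30 + 31 + 31 + 30 + 31 + 30 + 31 + 31 + 29 + 31 + 30 + 31 + 30 + 31 + 31 + 30 + 31 + 30 + 31 + 31 + 28 + 31 + 30 + 31 + 30 + 9 = 815.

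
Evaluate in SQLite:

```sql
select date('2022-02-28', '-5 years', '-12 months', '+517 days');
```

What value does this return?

Adding -5 years to 2022-02-28 gives 2017-02-28.
Adding -12 months to 2017-02-28 gives 2016-02-28.
Applying '+517 days' to 2016-02-28: counting 517 days forward gives 2017-07-29.

2017-07-29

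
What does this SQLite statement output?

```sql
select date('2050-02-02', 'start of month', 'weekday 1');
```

`start of month` rewinds 2050-02-02 to 2050-02-01.
`weekday 1` advances to the next Monday; 2050-02-01 is a Tuesday, so it moves forward to 2050-02-07.

2050-02-07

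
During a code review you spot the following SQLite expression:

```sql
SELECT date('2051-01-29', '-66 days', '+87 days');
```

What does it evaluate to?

Applying '-66 days' to 2051-01-29: counting 66 days back gives 2050-11-24.
Applying '+87 days' to 2050-11-24: counting 87 days forward gives 2051-02-19.

2051-02-19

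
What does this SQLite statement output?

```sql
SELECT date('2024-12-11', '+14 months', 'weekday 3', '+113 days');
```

Adding +14 months to 2024-12-11 gives 2026-02-11.
`weekday 3` advances to the next Wednesday; 2026-02-11 is already a Wednesday, so it stays at 2026-02-11.
Applying '+113 days' to 2026-02-11: counting 113 days forward gives 2026-06-04.

2026-06-04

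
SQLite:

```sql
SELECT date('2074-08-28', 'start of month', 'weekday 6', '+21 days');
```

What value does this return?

`start of month` rewinds 2074-08-28 to 2074-08-01.
`weekday 6` advances to the next Saturday; 2074-08-01 is a Wednesday, so it moves forward to 2074-08-04.
Advancing 21 more days within August lands on 2074-08-25.

2074-08-25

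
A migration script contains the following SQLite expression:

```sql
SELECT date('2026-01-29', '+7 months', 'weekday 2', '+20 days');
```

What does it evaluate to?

2026-09-21

Adding +7 months to 2026-01-29 gives 2026-08-29.
`weekday 2` advances to the next Tuesday; 2026-08-29 is a Saturday, so it moves forward to 2026-09-01.
Advancing 20 more days within September lands on 2026-09-21.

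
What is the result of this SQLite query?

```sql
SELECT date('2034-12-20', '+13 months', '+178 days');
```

Adding +13 months to 2034-12-20 gives 2036-01-20.
Applying '+178 days' to 2036-01-20: counting 178 days forward gives 2036-07-16.

2036-07-16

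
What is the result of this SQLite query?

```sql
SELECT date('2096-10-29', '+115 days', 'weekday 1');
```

Applying '+115 days' to 2096-10-29: counting 115 days forward gives 2097-02-21.
`weekday 1` advances to the next Monday; 2097-02-21 is a Thursday, so it moves forward to 2097-02-25.

2097-02-25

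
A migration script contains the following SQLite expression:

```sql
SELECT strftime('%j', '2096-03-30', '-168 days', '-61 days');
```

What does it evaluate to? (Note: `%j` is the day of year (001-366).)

226

First apply '-168 days', '-61 days': 2096-03-30 → 2095-08-14.
Day-of-year for 2095-08-14: days since 2095-01-01 inclusive = 226, zero-padded to 226.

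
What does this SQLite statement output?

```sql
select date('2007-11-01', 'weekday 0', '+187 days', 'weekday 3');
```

`weekday 0` advances to the next Sunday; 2007-11-01 is a Thursday, so it moves forward to 2007-11-04.
Applying '+187 days' to 2007-11-04: counting 187 days forward gives 2008-05-09.
`weekday 3` advances to the next Wednesday; 2008-05-09 is a Friday, so it moves forward to 2008-05-14.

2008-05-14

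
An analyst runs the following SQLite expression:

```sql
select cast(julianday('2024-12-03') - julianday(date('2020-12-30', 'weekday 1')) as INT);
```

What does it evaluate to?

1429

`weekday 1` advances to the next Monday; 2020-12-30 is a Wednesday, so it moves forward to 2021-01-04.
27 days remain in January 2021 after the 4th (31 − 4).
Full months from February 2021 through November 2024 contribute their day counts.
Then 3 days into December 2024.
Total: 27 + 28 + 31 + 30 + 31 + 30 + 31 + 31 + 30 + 31 + 30 + 31 + 31 + 28 + 31 + 30 + 31 + 30 + 31 + 31 + 30 + 31 + 30 + 31 + 31 + 28 + 31 + 30 + 31 + 30 + 31 + 31 + 30 + 31 + 30 + 31 + 31 + 29 + 31 + 30 + 31 + 30 + 31 + 31 + 30 + 31 + 30 + 3 = 1429.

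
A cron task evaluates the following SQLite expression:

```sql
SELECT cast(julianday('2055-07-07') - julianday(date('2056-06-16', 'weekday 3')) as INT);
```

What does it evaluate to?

`weekday 3` advances to the next Wednesday; 2056-06-16 is a Friday, so it moves forward to 2056-06-21.
24 days remain in July 2055 after the 7th (31 − 7).
Full months from August 2055 through May 2056 contribute their day counts.
Then 21 days into June 2056.
Total: 24 + 31 + 30 + 31 + 30 + 31 + 31 + 29 + 31 + 30 + 31 + 21 = 350.
The subtraction is earlier − later, so the result is −350 → -350.

-350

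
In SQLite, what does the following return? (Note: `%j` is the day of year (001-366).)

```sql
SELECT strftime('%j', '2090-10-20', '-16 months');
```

First apply '-16 months': 2090-10-20 → 2089-06-20.
Day-of-year for 2089-06-20: days since 2089-01-01 inclusive = 171, zero-padded to 171.

171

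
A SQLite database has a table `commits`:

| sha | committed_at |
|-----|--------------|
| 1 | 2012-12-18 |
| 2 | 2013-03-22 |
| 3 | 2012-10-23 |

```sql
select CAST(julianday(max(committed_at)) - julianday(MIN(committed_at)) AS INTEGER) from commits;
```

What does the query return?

150

MIN = 2012-10-23, MAX = 2013-03-22.
8 days remain in October 2012 after the 23rd (31 − 23).
November 2012: 30 days.
December 2012: 31 days.
January 2013: 31 days.
February 2013: 28 days.
Then 22 days into March 2013.
Total: 8 + 30 + 31 + 31 + 28 + 22 = 150.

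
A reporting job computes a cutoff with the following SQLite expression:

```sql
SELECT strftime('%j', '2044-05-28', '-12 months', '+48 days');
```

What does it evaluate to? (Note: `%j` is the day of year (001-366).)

First apply '-12 months', '+48 days': 2044-05-28 → 2043-07-15.
Day-of-year for 2043-07-15: days since 2043-01-01 inclusive = 196, zero-padded to 196.

196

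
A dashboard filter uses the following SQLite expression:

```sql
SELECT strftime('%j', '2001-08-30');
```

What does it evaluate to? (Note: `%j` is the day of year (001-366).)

242

Day-of-year for 2001-08-30: days since 2001-01-01 inclusive = 242, zero-padded to 242.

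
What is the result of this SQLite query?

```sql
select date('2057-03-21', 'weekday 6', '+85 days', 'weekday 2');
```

2057-06-19

`weekday 6` advances to the next Saturday; 2057-03-21 is a Wednesday, so it moves forward to 2057-03-24.
Applying '+85 days' to 2057-03-24: counting 85 days forward gives 2057-06-17.
`weekday 2` advances to the next Tuesday; 2057-06-17 is a Sunday, so it moves forward to 2057-06-19.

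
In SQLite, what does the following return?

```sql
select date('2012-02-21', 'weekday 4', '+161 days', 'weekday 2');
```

2012-08-07

`weekday 4` advances to the next Thursday; 2012-02-21 is a Tuesday, so it moves forward to 2012-02-23.
Applying '+161 days' to 2012-02-23: counting 161 days forward gives 2012-08-02.
`weekday 2` advances to the next Tuesday; 2012-08-02 is a Thursday, so it moves forward to 2012-08-07.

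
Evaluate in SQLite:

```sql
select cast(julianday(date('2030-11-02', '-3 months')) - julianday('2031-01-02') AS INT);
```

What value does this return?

-153

Adding -3 months to 2030-11-02 gives 2030-08-02.
29 days remain in August 2030 after the 2nd (31 − 2).
September 2030: 30 days.
October 2030: 31 days.
November 2030: 30 days.
December 2030: 31 days.
Then 2 days into January 2031.
Total: 29 + 30 + 31 + 30 + 31 + 2 = 153.
The subtraction is earlier − later, so the result is −153 → -153.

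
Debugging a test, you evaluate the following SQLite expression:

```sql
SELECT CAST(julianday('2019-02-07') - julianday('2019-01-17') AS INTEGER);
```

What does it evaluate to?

14 days remain in January 2019 after the 17th (31 − 17).
Then 7 days into February 2019.
Total: 14 + 7 = 21.

21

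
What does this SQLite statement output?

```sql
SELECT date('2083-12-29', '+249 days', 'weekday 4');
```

Applying '+249 days' to 2083-12-29: counting 249 days forward gives 2084-09-03.
`weekday 4` advances to the next Thursday; 2084-09-03 is a Sunday, so it moves forward to 2084-09-07.

2084-09-07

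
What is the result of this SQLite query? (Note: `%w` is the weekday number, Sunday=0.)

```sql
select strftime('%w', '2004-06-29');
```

2

2004-06-29 is a Tuesday; with Sunday=0 that is 2.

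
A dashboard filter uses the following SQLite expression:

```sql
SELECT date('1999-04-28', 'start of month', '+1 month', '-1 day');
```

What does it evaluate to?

`start of month` rewinds 1999-04-28 to 1999-04-01.
Adding +1 month to 1999-04-01 gives 1999-05-01.
Going back 1 day from 1999-05-01 reaches 1999-04-30 (last day of April, 30 days).

1999-04-30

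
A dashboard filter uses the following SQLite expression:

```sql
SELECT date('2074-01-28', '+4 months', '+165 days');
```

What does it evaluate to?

Adding +4 months to 2074-01-28 gives 2074-05-28.
Applying '+165 days' to 2074-05-28: counting 165 days forward gives 2074-11-09.

2074-11-09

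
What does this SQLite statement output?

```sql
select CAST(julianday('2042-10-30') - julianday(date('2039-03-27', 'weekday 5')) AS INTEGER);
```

1308

`weekday 5` advances to the next Friday; 2039-03-27 is a Sunday, so it moves forward to 2039-04-01.
29 days remain in April 2039 after the 1st (30 − 1).
Full months from May 2039 through September 2042 contribute their day counts.
Then 30 days into October 2042.
Total: 29 + 31 + 30 + 31 + 31 + 30 + 31 + 30 + 31 + 31 + 29 + 31 + 30 + 31 + 30 + 31 + 31 + 30 + 31 + 30 + 31 + 31 + 28 + 31 + 30 + 31 + 30 + 31 + 31 + 30 + 31 + 30 + 31 + 31 + 28 + 31 + 30 + 31 + 30 + 31 + 31 + 30 + 30 = 1308.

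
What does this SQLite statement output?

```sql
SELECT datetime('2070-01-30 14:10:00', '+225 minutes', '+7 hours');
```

2070-01-31 00:55:00

225 minutes = 3h 45m; +225 minutes from 2070-01-30 14:10:00 is 2070-01-30 17:55:00.
+7 hours from 2070-01-30 17:55:00 is 2070-01-31 00:55:00 (crosses midnight).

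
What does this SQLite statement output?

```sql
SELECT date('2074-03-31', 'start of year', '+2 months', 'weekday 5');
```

2074-03-02

`start of year` rewinds 2074-03-31 to 2074-01-01.
Adding +2 months to 2074-01-01 gives 2074-03-01.
`weekday 5` advances to the next Friday; 2074-03-01 is a Thursday, so it moves forward to 2074-03-02.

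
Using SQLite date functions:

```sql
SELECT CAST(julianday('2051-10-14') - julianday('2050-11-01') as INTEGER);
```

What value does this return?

29 days remain in November 2050 after the 1st (30 − 1).
Full months from December 2050 through September 2051 contribute their day counts.
Then 14 days into October 2051.
Total: 29 + 31 + 31 + 28 + 31 + 30 + 31 + 30 + 31 + 31 + 30 + 14 = 347.

347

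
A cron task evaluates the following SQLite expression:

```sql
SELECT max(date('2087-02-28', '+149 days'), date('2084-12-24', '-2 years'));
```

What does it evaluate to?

2087-07-27

date('2087-02-28', '+149 days') → 2087-07-27.
date('2084-12-24', '-2 years') → 2082-12-24.
Later of the two is 2087-07-27.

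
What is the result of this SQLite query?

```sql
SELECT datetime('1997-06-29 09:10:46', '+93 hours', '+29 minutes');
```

1997-07-03 06:39:46

+93 hours from 1997-06-29 09:10:46 is 1997-07-03 06:10:46 (crosses midnight).
+29 minutes from 1997-07-03 06:10:46 is 1997-07-03 06:39:46.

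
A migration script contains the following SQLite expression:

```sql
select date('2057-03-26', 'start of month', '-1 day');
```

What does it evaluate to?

`start of month` rewinds 2057-03-26 to 2057-03-01.
Going back 1 day from 2057-03-01 reaches 2057-02-28 (last day of February, 28 days).

2057-02-28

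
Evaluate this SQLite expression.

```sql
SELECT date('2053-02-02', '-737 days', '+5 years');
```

Applying '-737 days' to 2053-02-02: counting 737 days back gives 2051-01-27.
Adding +5 years to 2051-01-27 gives 2056-01-27.

2056-01-27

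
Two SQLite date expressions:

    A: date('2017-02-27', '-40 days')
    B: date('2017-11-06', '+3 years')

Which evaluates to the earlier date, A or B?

A = 2017-01-18.
B = 2020-11-06.
A is earlier.

A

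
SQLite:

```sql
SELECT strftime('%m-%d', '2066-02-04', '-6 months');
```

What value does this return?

08-04

First apply '-6 months': 2066-02-04 → 2065-08-04.
`%m-%d` extracts the month-day: 08-04.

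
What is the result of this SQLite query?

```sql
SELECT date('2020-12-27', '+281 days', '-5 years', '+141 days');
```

2017-02-22

Applying '+281 days' to 2020-12-27: counting 281 days forward gives 2021-10-04.
Adding -5 years to 2021-10-04 gives 2016-10-04.
Applying '+141 days' to 2016-10-04: counting 141 days forward gives 2017-02-22.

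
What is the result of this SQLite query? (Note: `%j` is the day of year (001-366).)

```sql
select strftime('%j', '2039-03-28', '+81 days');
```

168

First apply '+81 days': 2039-03-28 → 2039-06-17.
Day-of-year for 2039-06-17: days since 2039-01-01 inclusive = 168, zero-padded to 168.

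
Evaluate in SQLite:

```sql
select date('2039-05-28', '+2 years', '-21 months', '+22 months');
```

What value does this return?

2041-06-28

Adding +2 years to 2039-05-28 gives 2041-05-28.
Adding -21 months to 2041-05-28 gives 2039-08-28.
Adding +22 months to 2039-08-28 gives 2041-06-28.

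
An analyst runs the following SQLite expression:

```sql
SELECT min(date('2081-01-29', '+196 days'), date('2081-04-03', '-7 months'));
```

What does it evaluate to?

date('2081-01-29', '+196 days') → 2081-08-13.
date('2081-04-03', '-7 months') → 2080-09-03.
Earlier of the two is 2080-09-03.

2080-09-03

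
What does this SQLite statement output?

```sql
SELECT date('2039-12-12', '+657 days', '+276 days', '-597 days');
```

2040-11-12

Applying '+657 days' to 2039-12-12: counting 657 days forward gives 2041-09-29.
Applying '+276 days' to 2041-09-29: counting 276 days forward gives 2042-07-02.
Applying '-597 days' to 2042-07-02: counting 597 days back gives 2040-11-12.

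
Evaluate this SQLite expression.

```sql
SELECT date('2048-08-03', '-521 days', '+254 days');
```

2047-11-10

Applying '-521 days' to 2048-08-03: counting 521 days back gives 2047-03-01.
Applying '+254 days' to 2047-03-01: counting 254 days forward gives 2047-11-10.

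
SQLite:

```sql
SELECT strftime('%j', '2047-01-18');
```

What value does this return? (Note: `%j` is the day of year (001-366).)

018

Day-of-year for 2047-01-18: days since 2047-01-01 inclusive = 18, zero-padded to 018.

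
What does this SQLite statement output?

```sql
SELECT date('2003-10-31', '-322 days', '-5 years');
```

1997-12-13

Applying '-322 days' to 2003-10-31: counting 322 days back gives 2002-12-13.
Adding -5 years to 2002-12-13 gives 1997-12-13.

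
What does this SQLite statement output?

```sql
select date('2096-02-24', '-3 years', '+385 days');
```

2094-03-16

Adding -3 years to 2096-02-24 gives 2093-02-24.
Applying '+385 days' to 2093-02-24: counting 385 days forward gives 2094-03-16.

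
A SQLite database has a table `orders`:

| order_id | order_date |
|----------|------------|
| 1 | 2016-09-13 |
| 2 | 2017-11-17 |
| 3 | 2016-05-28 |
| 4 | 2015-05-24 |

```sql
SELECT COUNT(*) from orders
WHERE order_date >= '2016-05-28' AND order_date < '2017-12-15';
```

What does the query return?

3

Rows in [2016-05-28, 2017-12-15): 2016-09-13, 2017-11-17, 2016-05-28 → 3 rows.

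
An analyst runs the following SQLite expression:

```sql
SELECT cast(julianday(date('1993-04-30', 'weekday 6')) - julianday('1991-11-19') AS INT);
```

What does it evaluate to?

529

`weekday 6` advances to the next Saturday; 1993-04-30 is a Friday, so it moves forward to 1993-05-01.
11 days remain in November 1991 after the 19th (30 − 19).
Full months from December 1991 through April 1993 contribute their day counts.
Then 1 day into May 1993.
Total: 11 + 31 + 31 + 29 + 31 + 30 + 31 + 30 + 31 + 31 + 30 + 31 + 30 + 31 + 31 + 28 + 31 + 30 + 1 = 529.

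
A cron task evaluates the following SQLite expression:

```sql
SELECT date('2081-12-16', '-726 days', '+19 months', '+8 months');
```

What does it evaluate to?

Applying '-726 days' to 2081-12-16: counting 726 days back gives 2079-12-21.
Adding +19 months to 2079-12-21 gives 2081-07-21.
Adding +8 months to 2081-07-21 gives 2082-03-21.

2082-03-21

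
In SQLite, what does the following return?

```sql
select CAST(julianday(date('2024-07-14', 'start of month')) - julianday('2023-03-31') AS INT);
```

458

`start of month` rewinds 2024-07-14 to 2024-07-01.
0 days remain in March 2023 after the 31st (31 − 31).
Full months from April 2023 through June 2024 contribute their day counts.
Then 1 day into July 2024.
Total: 0 + 30 + 31 + 30 + 31 + 31 + 30 + 31 + 30 + 31 + 31 + 29 + 31 + 30 + 31 + 30 + 1 = 458.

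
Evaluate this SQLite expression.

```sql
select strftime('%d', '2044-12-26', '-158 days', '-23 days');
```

28

First apply '-158 days', '-23 days': 2044-12-26 → 2044-06-28.
`%d` extracts the 2-digit day of month: 28.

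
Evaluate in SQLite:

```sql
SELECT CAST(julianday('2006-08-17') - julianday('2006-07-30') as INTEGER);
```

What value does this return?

18

1 day remains in July 2006 after the 30th (31 − 30).
Then 17 days into August 2006.
Total: 1 + 17 = 18.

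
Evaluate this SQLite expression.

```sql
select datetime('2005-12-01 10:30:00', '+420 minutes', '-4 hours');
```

2005-12-01 13:30:00

420 minutes = 7h 0m; +420 minutes from 2005-12-01 10:30:00 is 2005-12-01 17:30:00.
-4 hours from 2005-12-01 17:30:00 is 2005-12-01 13:30:00.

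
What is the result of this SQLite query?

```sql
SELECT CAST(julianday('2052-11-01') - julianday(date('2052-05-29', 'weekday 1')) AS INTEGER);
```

151

`weekday 1` advances to the next Monday; 2052-05-29 is a Wednesday, so it moves forward to 2052-06-03.
27 days remain in June 2052 after the 3rd (30 − 3).
July 2052: 31 days.
August 2052: 31 days.
September 2052: 30 days.
October 2052: 31 days.
Then 1 day into November 2052.
Total: 27 + 31 + 31 + 30 + 31 + 1 = 151.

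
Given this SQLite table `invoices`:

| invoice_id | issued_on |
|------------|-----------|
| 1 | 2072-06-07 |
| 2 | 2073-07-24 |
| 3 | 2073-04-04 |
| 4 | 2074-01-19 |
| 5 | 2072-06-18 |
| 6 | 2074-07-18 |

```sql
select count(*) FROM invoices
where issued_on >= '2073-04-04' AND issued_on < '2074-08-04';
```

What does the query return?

Rows in [2073-04-04, 2074-08-04): 2073-07-24, 2073-04-04, 2074-01-19, 2074-07-18 → 4 rows.

4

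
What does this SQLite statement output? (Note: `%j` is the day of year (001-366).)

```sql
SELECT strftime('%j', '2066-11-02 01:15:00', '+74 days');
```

015

First apply '+74 days': 2066-11-02 01:15:00 → 2067-01-15 01:15:00.
Day-of-year for 2067-01-15: days since 2067-01-01 inclusive = 15, zero-padded to 015.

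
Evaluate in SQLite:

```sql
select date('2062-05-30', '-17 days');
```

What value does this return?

2062-05-13

Going back 17 days within May lands on 2062-05-13.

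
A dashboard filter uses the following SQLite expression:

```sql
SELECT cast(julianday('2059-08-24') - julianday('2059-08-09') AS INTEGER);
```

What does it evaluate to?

15

Both dates are in August 2059: 24 − 9 = 15.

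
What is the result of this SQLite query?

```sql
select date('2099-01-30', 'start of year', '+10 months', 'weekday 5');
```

2099-11-06

`start of year` rewinds 2099-01-30 to 2099-01-01.
Adding +10 months to 2099-01-01 gives 2099-11-01.
`weekday 5` advances to the next Friday; 2099-11-01 is a Sunday, so it moves forward to 2099-11-06.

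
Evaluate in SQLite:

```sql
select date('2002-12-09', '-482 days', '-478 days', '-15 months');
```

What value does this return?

1999-01-23

Applying '-482 days' to 2002-12-09: counting 482 days back gives 2001-08-14.
Applying '-478 days' to 2001-08-14: counting 478 days back gives 2000-04-23.
Adding -15 months to 2000-04-23 gives 1999-01-23.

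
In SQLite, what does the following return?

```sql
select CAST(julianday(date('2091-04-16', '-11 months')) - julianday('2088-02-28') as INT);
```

Adding -11 months to 2091-04-16 gives 2090-05-16.
1 day remains in February 2088 after the 28th (29 − 28).
Full months from March 2088 through April 2090 contribute their day counts.
Then 16 days into May 2090.
Total: 1 + 31 + 30 + 31 + 30 + 31 + 31 + 30 + 31 + 30 + 31 + 31 + 28 + 31 + 30 + 31 + 30 + 31 + 31 + 30 + 31 + 30 + 31 + 31 + 28 + 31 + 30 + 16 = 808.

808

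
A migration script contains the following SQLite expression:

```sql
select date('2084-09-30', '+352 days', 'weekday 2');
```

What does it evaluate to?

Applying '+352 days' to 2084-09-30: counting 352 days forward gives 2085-09-17.
`weekday 2` advances to the next Tuesday; 2085-09-17 is a Monday, so it moves forward to 2085-09-18.

2085-09-18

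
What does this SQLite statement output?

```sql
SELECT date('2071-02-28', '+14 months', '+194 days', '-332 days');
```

2071-12-12

Adding +14 months to 2071-02-28 gives 2072-04-28.
Applying '+194 days' to 2072-04-28: counting 194 days forward gives 2072-11-08.
Applying '-332 days' to 2072-11-08: counting 332 days back gives 2071-12-12.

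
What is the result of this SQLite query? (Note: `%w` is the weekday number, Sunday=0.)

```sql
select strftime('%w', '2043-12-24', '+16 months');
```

1

First apply '+16 months': 2043-12-24 → 2045-04-24.
2045-04-24 is a Monday; with Sunday=0 that is 1.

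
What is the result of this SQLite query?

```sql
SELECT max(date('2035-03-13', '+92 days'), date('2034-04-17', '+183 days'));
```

date('2035-03-13', '+92 days') → 2035-06-13.
date('2034-04-17', '+183 days') → 2034-10-17.
Later of the two is 2035-06-13.

2035-06-13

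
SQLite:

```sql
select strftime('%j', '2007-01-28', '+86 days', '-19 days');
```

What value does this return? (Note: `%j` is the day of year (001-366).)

First apply '+86 days', '-19 days': 2007-01-28 → 2007-04-05.
Day-of-year for 2007-04-05: days since 2007-01-01 inclusive = 95, zero-padded to 095.

095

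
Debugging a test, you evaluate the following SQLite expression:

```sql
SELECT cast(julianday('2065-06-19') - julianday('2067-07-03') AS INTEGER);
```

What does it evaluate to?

11 days remain in June 2065 after the 19th (30 − 19).
Full months from July 2065 through June 2067 contribute their day counts.
Then 3 days into July 2067.
Total: 11 + 31 + 31 + 30 + 31 + 30 + 31 + 31 + 28 + 31 + 30 + 31 + 30 + 31 + 31 + 30 + 31 + 30 + 31 + 31 + 28 + 31 + 30 + 31 + 30 + 3 = 744.
The subtraction is earlier − later, so the result is −744 → -744.

-744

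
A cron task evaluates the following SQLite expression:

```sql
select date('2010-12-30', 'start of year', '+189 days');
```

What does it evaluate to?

`start of year` rewinds 2010-12-30 to 2010-01-01.
Applying '+189 days' to 2010-01-01: counting 189 days forward gives 2010-07-09.

2010-07-09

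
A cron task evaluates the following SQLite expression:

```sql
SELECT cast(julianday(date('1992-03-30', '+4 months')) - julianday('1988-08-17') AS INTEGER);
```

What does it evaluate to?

1443

Adding +4 months to 1992-03-30 gives 1992-07-30.
14 days remain in August 1988 after the 17th (31 − 17).
Full months from September 1988 through June 1992 contribute their day counts.
Then 30 days into July 1992.
Total: 14 + 30 + 31 + 30 + 31 + 31 + 28 + 31 + 30 + 31 + 30 + 31 + 31 + 30 + 31 + 30 + 31 + 31 + 28 + 31 + 30 + 31 + 30 + 31 + 31 + 30 + 31 + 30 + 31 + 31 + 28 + 31 + 30 + 31 + 30 + 31 + 31 + 30 + 31 + 30 + 31 + 31 + 29 + 31 + 30 + 31 + 30 + 30 = 1443.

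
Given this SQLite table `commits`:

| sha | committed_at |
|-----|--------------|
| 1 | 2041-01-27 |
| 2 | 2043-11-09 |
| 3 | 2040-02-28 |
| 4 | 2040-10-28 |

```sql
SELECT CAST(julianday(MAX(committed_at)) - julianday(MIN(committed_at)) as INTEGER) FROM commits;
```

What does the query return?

MIN = 2040-02-28, MAX = 2043-11-09.
1 day remains in February 2040 after the 28th (29 − 28).
Full months from March 2040 through October 2043 contribute their day counts.
Then 9 days into November 2043.
Total: 1 + 31 + 30 + 31 + 30 + 31 + 31 + 30 + 31 + 30 + 31 + 31 + 28 + 31 + 30 + 31 + 30 + 31 + 31 + 30 + 31 + 30 + 31 + 31 + 28 + 31 + 30 + 31 + 30 + 31 + 31 + 30 + 31 + 30 + 31 + 31 + 28 + 31 + 30 + 31 + 30 + 31 + 31 + 30 + 31 + 9 = 1350.

1350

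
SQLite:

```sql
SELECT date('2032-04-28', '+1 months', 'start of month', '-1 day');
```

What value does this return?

Adding +1 month to 2032-04-28 gives 2032-05-28.
`start of month` rewinds 2032-05-28 to 2032-05-01.
Going back 1 day from 2032-05-01 reaches 2032-04-30 (last day of April, 30 days).

2032-04-30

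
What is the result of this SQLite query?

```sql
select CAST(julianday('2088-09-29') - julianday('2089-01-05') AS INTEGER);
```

1 day remains in September 2088 after the 29th (30 − 29).
October 2088: 31 days.
November 2088: 30 days.
December 2088: 31 days.
Then 5 days into January 2089.
Total: 1 + 31 + 30 + 31 + 5 = 98.
The subtraction is earlier − later, so the result is −98 → -98.

-98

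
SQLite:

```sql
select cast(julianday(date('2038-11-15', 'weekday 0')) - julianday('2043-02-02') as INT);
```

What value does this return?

-1534

`weekday 0` advances to the next Sunday; 2038-11-15 is a Monday, so it moves forward to 2038-11-21.
9 days remain in November 2038 after the 21st (30 − 21).
Full months from December 2038 through January 2043 contribute their day counts.
Then 2 days into February 2043.
Total: 9 + 31 + 31 + 28 + 31 + 30 + 31 + 30 + 31 + 31 + 30 + 31 + 30 + 31 + 31 + 29 + 31 + 30 + 31 + 30 + 31 + 31 + 30 + 31 + 30 + 31 + 31 + 28 + 31 + 30 + 31 + 30 + 31 + 31 + 30 + 31 + 30 + 31 + 31 + 28 + 31 + 30 + 31 + 30 + 31 + 31 + 30 + 31 + 30 + 31 + 31 + 2 = 1534.
The subtraction is earlier − later, so the result is −1534 → -1534.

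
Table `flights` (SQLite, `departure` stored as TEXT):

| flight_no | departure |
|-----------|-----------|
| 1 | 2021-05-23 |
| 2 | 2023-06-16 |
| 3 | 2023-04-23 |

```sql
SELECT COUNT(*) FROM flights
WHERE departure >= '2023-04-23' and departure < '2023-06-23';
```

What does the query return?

2

Rows in [2023-04-23, 2023-06-23): 2023-06-16, 2023-04-23 → 2 rows.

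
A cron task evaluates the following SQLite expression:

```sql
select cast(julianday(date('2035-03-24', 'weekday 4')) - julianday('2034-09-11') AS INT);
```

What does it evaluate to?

199

`weekday 4` advances to the next Thursday; 2035-03-24 is a Saturday, so it moves forward to 2035-03-29.
19 days remain in September 2034 after the 11th (30 − 11).
October 2034: 31 days.
November 2034: 30 days.
December 2034: 31 days.
January 2035: 31 days.
February 2035: 28 days.
Then 29 days into March 2035.
Total: 19 + 31 + 30 + 31 + 31 + 28 + 29 = 199.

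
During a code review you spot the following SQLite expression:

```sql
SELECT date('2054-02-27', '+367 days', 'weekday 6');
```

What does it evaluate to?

2055-03-06

Applying '+367 days' to 2054-02-27: counting 367 days forward gives 2055-03-01.
`weekday 6` advances to the next Saturday; 2055-03-01 is a Monday, so it moves forward to 2055-03-06.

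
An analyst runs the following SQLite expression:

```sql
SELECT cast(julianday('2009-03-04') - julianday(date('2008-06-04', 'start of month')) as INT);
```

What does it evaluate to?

276

`start of month` rewinds 2008-06-04 to 2008-06-01.
29 days remain in June 2008 after the 1st (30 − 1).
Full months from July 2008 through February 2009 contribute their day counts.
Then 4 days into March 2009.
Total: 29 + 31 + 31 + 30 + 31 + 30 + 31 + 31 + 28 + 4 = 276.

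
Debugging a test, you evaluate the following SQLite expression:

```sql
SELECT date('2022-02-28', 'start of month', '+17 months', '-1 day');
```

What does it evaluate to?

`start of month` rewinds 2022-02-28 to 2022-02-01.
Adding +17 months to 2022-02-01 gives 2023-07-01.
Going back 1 day from 2023-07-01 reaches 2023-06-30 (last day of June, 30 days).

2023-06-30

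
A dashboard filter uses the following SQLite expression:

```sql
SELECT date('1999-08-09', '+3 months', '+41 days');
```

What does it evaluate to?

1999-12-20

Adding +3 months to 1999-08-09 gives 1999-11-09.
Applying '+41 days' to 1999-11-09: counting 41 days forward gives 1999-12-20.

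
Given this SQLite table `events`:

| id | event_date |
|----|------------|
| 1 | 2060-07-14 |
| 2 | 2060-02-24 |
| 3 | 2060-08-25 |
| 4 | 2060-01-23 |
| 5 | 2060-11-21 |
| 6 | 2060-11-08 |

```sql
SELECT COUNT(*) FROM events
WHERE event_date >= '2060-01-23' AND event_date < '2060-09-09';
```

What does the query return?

4

Rows in [2060-01-23, 2060-09-09): 2060-07-14, 2060-02-24, 2060-08-25, 2060-01-23 → 4 rows.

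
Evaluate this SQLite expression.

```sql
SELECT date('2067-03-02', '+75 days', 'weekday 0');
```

2067-05-22

Applying '+75 days' to 2067-03-02: counting 75 days forward gives 2067-05-16.
`weekday 0` advances to the next Sunday; 2067-05-16 is a Monday, so it moves forward to 2067-05-22.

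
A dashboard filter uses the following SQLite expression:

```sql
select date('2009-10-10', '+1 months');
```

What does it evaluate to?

2009-11-10

Adding +1 month to 2009-10-10 gives 2009-11-10.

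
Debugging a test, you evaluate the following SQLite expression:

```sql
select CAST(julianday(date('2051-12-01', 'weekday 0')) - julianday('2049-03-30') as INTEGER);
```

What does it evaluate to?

978

`weekday 0` advances to the next Sunday; 2051-12-01 is a Friday, so it moves forward to 2051-12-03.
1 day remains in March 2049 after the 30th (31 − 30).
Full months from April 2049 through November 2051 contribute their day counts.
Then 3 days into December 2051.
Total: 1 + 30 + 31 + 30 + 31 + 31 + 30 + 31 + 30 + 31 + 31 + 28 + 31 + 30 + 31 + 30 + 31 + 31 + 30 + 31 + 30 + 31 + 31 + 28 + 31 + 30 + 31 + 30 + 31 + 31 + 30 + 31 + 30 + 3 = 978.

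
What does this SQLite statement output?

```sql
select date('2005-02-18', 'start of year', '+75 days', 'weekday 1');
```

`start of year` rewinds 2005-02-18 to 2005-01-01.
Applying '+75 days' to 2005-01-01: counting 75 days forward gives 2005-03-17.
`weekday 1` advances to the next Monday; 2005-03-17 is a Thursday, so it moves forward to 2005-03-21.

2005-03-21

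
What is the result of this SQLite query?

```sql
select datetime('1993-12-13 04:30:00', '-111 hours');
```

1993-12-08 13:30:00

-111 hours from 1993-12-13 04:30:00 is 1993-12-08 13:30:00 (crosses midnight).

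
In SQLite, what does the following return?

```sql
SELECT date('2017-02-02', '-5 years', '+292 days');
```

Adding -5 years to 2017-02-02 gives 2012-02-02.
Applying '+292 days' to 2012-02-02: counting 292 days forward gives 2012-11-20.

2012-11-20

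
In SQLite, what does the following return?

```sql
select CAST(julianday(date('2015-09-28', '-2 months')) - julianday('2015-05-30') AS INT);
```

59

Adding -2 months to 2015-09-28 gives 2015-07-28.
1 day remains in May 2015 after the 30th (31 − 30).
June 2015: 30 days.
Then 28 days into July 2015.
Total: 1 + 30 + 28 = 59.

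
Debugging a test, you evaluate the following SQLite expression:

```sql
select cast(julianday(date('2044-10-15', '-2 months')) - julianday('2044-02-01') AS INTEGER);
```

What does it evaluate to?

Adding -2 months to 2044-10-15 gives 2044-08-15.
28 days remain in February 2044 after the 1st (29 − 1).
March 2044: 31 days.
April 2044: 30 days.
May 2044: 31 days.
June 2044: 30 days.
July 2044: 31 days.
Then 15 days into August 2044.
Total: 28 + 31 + 30 + 31 + 30 + 31 + 15 = 196.

196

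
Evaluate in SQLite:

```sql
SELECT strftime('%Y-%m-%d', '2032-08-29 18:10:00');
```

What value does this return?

2032-08-29

`%Y-%m-%d` extracts the ISO date: 2032-08-29.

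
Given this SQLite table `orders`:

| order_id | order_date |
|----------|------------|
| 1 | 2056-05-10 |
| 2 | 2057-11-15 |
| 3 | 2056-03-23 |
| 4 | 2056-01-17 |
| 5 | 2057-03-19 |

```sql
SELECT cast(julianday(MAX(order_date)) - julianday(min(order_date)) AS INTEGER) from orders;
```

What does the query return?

668

MIN = 2056-01-17, MAX = 2057-11-15.
14 days remain in January 2056 after the 17th (31 − 17).
Full months from February 2056 through October 2057 contribute their day counts.
Then 15 days into November 2057.
Total: 14 + 29 + 31 + 30 + 31 + 30 + 31 + 31 + 30 + 31 + 30 + 31 + 31 + 28 + 31 + 30 + 31 + 30 + 31 + 31 + 30 + 31 + 15 = 668.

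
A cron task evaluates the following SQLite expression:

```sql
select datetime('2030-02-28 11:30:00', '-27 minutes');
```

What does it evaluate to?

-27 minutes from 2030-02-28 11:30:00 is 2030-02-28 11:03:00.

2030-02-28 11:03:00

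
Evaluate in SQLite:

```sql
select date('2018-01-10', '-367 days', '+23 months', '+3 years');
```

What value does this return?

2021-12-08

Applying '-367 days' to 2018-01-10: counting 367 days back gives 2017-01-08.
Adding +23 months to 2017-01-08 gives 2018-12-08.
Adding +3 years to 2018-12-08 gives 2021-12-08.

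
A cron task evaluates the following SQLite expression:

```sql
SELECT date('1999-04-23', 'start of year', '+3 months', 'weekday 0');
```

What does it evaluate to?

1999-04-04

`start of year` rewinds 1999-04-23 to 1999-01-01.
Adding +3 months to 1999-01-01 gives 1999-04-01.
`weekday 0` advances to the next Sunday; 1999-04-01 is a Thursday, so it moves forward to 1999-04-04.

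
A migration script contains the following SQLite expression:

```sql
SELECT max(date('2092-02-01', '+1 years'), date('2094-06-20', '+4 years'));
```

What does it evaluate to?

date('2092-02-01', '+1 years') → 2093-02-01.
date('2094-06-20', '+4 years') → 2098-06-20.
Later of the two is 2098-06-20.

2098-06-20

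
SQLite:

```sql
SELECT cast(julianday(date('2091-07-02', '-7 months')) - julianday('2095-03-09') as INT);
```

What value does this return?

Adding -7 months to 2091-07-02 gives 2090-12-02.
29 days remain in December 2090 after the 2nd (31 − 2).
Full months from January 2091 through February 2095 contribute their day counts.
Then 9 days into March 2095.
Total: 29 + 31 + 28 + 31 + 30 + 31 + 30 + 31 + 31 + 30 + 31 + 30 + 31 + 31 + 29 + 31 + 30 + 31 + 30 + 31 + 31 + 30 + 31 + 30 + 31 + 31 + 28 + 31 + 30 + 31 + 30 + 31 + 31 + 30 + 31 + 30 + 31 + 31 + 28 + 31 + 30 + 31 + 30 + 31 + 31 + 30 + 31 + 30 + 31 + 31 + 28 + 9 = 1558.
The subtraction is earlier − later, so the result is −1558 → -1558.

-1558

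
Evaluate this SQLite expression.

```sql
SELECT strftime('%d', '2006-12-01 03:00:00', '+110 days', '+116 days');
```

15

First apply '+110 days', '+116 days': 2006-12-01 03:00:00 → 2007-07-15 03:00:00.
`%d` extracts the 2-digit day of month: 15.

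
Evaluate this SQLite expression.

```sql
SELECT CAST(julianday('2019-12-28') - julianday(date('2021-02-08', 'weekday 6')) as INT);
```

`weekday 6` advances to the next Saturday; 2021-02-08 is a Monday, so it moves forward to 2021-02-13.
3 days remain in December 2019 after the 28th (31 − 28).
Full months from January 2020 through January 2021 contribute their day counts.
Then 13 days into February 2021.
Total: 3 + 31 + 29 + 31 + 30 + 31 + 30 + 31 + 31 + 30 + 31 + 30 + 31 + 31 + 13 = 413.
The subtraction is earlier − later, so the result is −413 → -413.

-413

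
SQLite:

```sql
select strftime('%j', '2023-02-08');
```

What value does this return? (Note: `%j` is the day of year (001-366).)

039

Day-of-year for 2023-02-08: days since 2023-01-01 inclusive = 39, zero-padded to 039.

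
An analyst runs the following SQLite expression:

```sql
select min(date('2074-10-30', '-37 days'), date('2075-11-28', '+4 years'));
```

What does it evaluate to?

2074-09-23

date('2074-10-30', '-37 days') → 2074-09-23.
date('2075-11-28', '+4 years') → 2079-11-28.
Earlier of the two is 2074-09-23.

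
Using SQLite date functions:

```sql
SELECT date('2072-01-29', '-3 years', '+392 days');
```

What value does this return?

Adding -3 years to 2072-01-29 gives 2069-01-29.
Applying '+392 days' to 2069-01-29: counting 392 days forward gives 2070-02-25.

2070-02-25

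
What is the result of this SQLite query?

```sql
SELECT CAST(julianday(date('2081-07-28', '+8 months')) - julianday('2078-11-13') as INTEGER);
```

Adding +8 months to 2081-07-28 gives 2082-03-28.
17 days remain in November 2078 after the 13th (30 − 13).
Full months from December 2078 through February 2082 contribute their day counts.
Then 28 days into March 2082.
Total: 17 + 31 + 31 + 28 + 31 + 30 + 31 + 30 + 31 + 31 + 30 + 31 + 30 + 31 + 31 + 29 + 31 + 30 + 31 + 30 + 31 + 31 + 30 + 31 + 30 + 31 + 31 + 28 + 31 + 30 + 31 + 30 + 31 + 31 + 30 + 31 + 30 + 31 + 31 + 28 + 28 = 1231.

1231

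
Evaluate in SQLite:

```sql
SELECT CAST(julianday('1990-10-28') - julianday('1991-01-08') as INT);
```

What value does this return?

3 days remain in October 1990 after the 28th (31 − 28).
November 1990: 30 days.
December 1990: 31 days.
Then 8 days into January 1991.
Total: 3 + 30 + 31 + 8 = 72.
The subtraction is earlier − later, so the result is −72 → -72.

-72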